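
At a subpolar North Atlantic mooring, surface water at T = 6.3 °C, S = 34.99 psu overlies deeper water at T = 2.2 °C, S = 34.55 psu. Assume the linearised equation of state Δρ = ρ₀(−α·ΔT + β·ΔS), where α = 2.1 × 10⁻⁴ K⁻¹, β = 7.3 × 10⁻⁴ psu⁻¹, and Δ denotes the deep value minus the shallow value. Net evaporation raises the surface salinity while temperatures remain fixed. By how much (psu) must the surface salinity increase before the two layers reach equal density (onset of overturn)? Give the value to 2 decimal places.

0.74 psu

Neutral buoyancy requires −α(T_deep − T_surf) + β(S_deep − S_surf′) = 0.
S_surf′ = S_deep − (α/β)·ΔT = 34.55 − (2.1 × 10⁻⁴/7.3 × 10⁻⁴)·(-4.1) = 35.7295 psu.
Increase required: 35.7295 − 34.99 = 0.7395 psu.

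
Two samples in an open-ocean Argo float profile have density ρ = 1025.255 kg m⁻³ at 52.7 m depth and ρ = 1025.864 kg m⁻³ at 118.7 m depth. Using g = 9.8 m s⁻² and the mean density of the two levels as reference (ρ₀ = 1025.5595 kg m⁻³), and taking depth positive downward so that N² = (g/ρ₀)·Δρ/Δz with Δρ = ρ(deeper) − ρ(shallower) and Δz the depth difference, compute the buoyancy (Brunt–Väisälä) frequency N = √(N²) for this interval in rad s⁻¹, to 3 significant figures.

Δρ = 1025.864 − 1025.255 = 0.609 kg m⁻³ over Δz = 118.7 − 52.7 = 66 m.
N² = (9.8/1025.5595) × (0.609/66) = 8.8174 × 10⁻⁵ s⁻².
N = √(8.8174 × 10⁻⁵) = 9.3901 × 10⁻³ rad s⁻¹ ≈ 9.39 × 10⁻³ rad s⁻¹.

9.39 × 10⁻³ rad s⁻¹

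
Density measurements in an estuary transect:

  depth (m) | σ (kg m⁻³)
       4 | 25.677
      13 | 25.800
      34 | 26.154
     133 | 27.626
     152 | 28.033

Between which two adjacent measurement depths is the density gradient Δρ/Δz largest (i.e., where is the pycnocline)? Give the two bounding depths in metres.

Compute the density gradient over each adjacent pair:
  4–13 m: Δρ/Δz = 0.123/9 = 0.014 kg m⁻⁴
  13–34 m: Δρ/Δz = 0.354/21 = 0.017 kg m⁻⁴
  34–133 m: Δρ/Δz = 1.472/99 = 0.015 kg m⁻⁴
  133–152 m: Δρ/Δz = 0.407/19 = 0.021 kg m⁻⁴
The largest gradient is in the 133–152 m interval — the pycnocline.

133–152 m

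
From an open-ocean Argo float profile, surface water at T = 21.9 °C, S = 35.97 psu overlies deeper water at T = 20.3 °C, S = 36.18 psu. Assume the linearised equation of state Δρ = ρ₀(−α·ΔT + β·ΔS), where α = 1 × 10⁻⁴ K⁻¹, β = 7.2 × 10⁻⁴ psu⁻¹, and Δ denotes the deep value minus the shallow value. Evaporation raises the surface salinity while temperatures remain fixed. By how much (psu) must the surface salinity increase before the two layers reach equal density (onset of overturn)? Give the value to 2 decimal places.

0.43 psu

Neutral buoyancy requires −α(T_deep − T_surf) + β(S_deep − S_surf′) = 0.
S_surf′ = S_deep − (α/β)·ΔT = 36.18 − (1 × 10⁻⁴/7.2 × 10⁻⁴)·(-1.6) = 36.4022 psu.
Increase required: 36.4022 − 35.97 = 0.4322 psu.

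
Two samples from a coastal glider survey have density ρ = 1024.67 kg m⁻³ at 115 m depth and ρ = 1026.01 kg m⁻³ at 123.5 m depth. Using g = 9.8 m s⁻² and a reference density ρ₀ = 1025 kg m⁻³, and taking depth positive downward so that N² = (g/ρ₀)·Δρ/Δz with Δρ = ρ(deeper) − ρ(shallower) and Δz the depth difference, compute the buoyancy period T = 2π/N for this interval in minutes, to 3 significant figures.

2.70 min

Δρ = 1026.01 − 1024.67 = 1.34 kg m⁻³ over Δz = 123.5 − 115 = 8.5 m.
N² = (9.8/1025) × (1.34/8.5) = 1.5073 × 10⁻³ s⁻².
N = √(1.5073 × 10⁻³) = 0.038824 rad s⁻¹, so T = 2π/N = 161.84 s = 2.6973 min ≈ 2.70 min.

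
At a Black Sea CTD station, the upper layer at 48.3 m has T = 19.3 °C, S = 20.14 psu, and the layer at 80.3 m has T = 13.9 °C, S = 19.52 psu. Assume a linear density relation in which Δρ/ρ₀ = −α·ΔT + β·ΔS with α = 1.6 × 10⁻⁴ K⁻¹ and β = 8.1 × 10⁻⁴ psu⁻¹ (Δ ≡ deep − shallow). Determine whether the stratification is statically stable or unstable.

stable

ΔT = 13.9 − 19.3 = -5.4 K and ΔS = 19.52 − 20.14 = -0.62 psu (deep − shallow).
−αΔT = 8.64 × 10⁻⁴; βΔS = -5.022 × 10⁻⁴; sum Δρ/ρ₀ = 3.618 × 10⁻⁴.
Δρ/ρ₀ > 0, so Δρ > 0: deeper water is denser → statically stable.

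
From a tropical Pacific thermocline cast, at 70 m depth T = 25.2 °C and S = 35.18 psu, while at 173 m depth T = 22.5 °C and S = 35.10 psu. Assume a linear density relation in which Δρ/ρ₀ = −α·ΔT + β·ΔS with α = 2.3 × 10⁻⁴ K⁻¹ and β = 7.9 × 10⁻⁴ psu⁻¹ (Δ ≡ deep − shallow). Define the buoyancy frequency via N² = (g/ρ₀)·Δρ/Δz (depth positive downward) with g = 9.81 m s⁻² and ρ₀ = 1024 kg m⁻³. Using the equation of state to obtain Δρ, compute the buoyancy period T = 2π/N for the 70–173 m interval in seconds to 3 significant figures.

ΔT = -2.7 K, ΔS = -0.08 psu (deep − shallow).
Δρ/ρ₀ = −αΔT + βΔS = 6.21 × 10⁻⁴ − 6.32 × 10⁻⁵ = 5.578 × 10⁻⁴, so Δρ ≈ 0.5712 kg m⁻³.
N² = (g/ρ₀)·Δρ/Δz = g·(Δρ/ρ₀)/Δz = 9.81 × 5.578 × 10⁻⁴ / 103 = 5.3126 × 10⁻⁵ s⁻².
N = √(5.3126 × 10⁻⁵) = 7.2888 × 10⁻³ rad s⁻¹ → T = 2π/N = 862.03 s ≈ 862 s.

862 s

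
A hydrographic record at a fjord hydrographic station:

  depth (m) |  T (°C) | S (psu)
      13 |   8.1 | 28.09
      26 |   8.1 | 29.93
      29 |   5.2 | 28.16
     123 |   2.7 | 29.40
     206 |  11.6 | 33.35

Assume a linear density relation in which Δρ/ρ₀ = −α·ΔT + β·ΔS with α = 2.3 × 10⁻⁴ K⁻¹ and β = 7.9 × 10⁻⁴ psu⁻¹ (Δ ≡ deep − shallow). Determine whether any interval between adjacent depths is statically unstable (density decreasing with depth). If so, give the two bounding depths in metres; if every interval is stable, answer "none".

26–29 m

Evaluate Δρ/ρ₀ = −αΔT + βΔS across each adjacent pair:
  13–26 m: −αΔT+βΔS = −(2.3 × 10⁻⁴)(+0.0)+(7.9 × 10⁻⁴)(+1.84) = 1.5 × 10⁻³ → stable
  26–29 m: −αΔT+βΔS = −(2.3 × 10⁻⁴)(-2.9)+(7.9 × 10⁻⁴)(-1.77) = -7.3 × 10⁻⁴ → UNSTABLE
  29–123 m: −αΔT+βΔS = −(2.3 × 10⁻⁴)(-2.5)+(7.9 × 10⁻⁴)(+1.24) = 1.6 × 10⁻³ → stable
  123–206 m: −αΔT+βΔS = −(2.3 × 10⁻⁴)(+8.9)+(7.9 × 10⁻⁴)(+3.95) = 1.1 × 10⁻³ → stable
The 26–29 m interval has Δρ < 0: lighter water underlies denser water.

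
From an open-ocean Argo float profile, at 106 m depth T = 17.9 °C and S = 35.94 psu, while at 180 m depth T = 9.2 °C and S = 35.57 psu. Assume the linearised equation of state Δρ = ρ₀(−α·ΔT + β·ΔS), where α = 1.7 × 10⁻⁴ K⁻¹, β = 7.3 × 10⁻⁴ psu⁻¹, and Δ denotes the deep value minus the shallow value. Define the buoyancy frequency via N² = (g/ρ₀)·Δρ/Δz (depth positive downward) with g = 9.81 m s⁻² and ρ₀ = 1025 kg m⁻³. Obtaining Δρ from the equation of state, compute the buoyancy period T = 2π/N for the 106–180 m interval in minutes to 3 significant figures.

ΔT = -8.7 K, ΔS = -0.37 psu (deep − shallow).
Δρ/ρ₀ = −αΔT + βΔS = 1.479 × 10⁻³ − 2.701 × 10⁻⁴ = 1.2089 × 10⁻³, so Δρ ≈ 1.239 kg m⁻³.
N² = (g/ρ₀)·Δρ/Δz = g·(Δρ/ρ₀)/Δz = 9.81 × 1.2089 × 10⁻³ / 74 = 1.6026 × 10⁻⁴ s⁻².
N = √(1.6026 × 10⁻⁴) = 0.012659 rad s⁻¹ → T = 2π/N = 496.34 s = 8.2723 min ≈ 8.27 min.

8.27 min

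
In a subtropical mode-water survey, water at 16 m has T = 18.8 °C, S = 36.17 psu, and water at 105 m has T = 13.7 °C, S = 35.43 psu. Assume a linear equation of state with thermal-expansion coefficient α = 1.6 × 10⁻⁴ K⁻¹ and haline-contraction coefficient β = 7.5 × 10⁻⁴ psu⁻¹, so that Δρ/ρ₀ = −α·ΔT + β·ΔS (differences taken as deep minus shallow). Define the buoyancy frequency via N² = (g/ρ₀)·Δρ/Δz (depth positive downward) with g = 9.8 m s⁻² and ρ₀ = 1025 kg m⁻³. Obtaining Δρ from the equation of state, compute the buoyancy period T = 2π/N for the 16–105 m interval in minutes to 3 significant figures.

ΔT = -5.1 K, ΔS = -0.74 psu (deep − shallow).
Δρ/ρ₀ = −αΔT + βΔS = 8.16 × 10⁻⁴ − 5.55 × 10⁻⁴ = 2.61 × 10⁻⁴, so Δρ ≈ 0.2675 kg m⁻³.
N² = (g/ρ₀)·Δρ/Δz = g·(Δρ/ρ₀)/Δz = 9.8 × 2.61 × 10⁻⁴ / 89 = 2.8739 × 10⁻⁵ s⁻².
N = √(2.8739 × 10⁻⁵) = 5.3609 × 10⁻³ rad s⁻¹ → T = 2π/N = 1.1720 × 10³ s = 19.533 min ≈ 19.5 min.

19.5 min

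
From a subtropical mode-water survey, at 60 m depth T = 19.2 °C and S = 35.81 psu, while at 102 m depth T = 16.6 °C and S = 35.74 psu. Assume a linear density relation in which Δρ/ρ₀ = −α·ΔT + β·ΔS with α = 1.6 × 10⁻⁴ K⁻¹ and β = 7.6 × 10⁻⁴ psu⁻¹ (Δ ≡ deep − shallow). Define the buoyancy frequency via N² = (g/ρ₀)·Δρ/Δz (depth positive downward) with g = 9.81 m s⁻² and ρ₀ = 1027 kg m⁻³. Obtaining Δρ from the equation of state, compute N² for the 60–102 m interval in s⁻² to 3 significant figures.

ΔT = -2.6 K, ΔS = -0.07 psu (deep − shallow).
Δρ/ρ₀ = −αΔT + βΔS = 4.16 × 10⁻⁴ − 5.32 × 10⁻⁵ = 3.628 × 10⁻⁴, so Δρ ≈ 0.3726 kg m⁻³.
N² = (g/ρ₀)·Δρ/Δz = g·(Δρ/ρ₀)/Δz = 9.81 × 3.628 × 10⁻⁴ / 42 = 8.4740 × 10⁻⁵ s⁻² ≈ 8.47 × 10⁻⁵ s⁻².

8.47 × 10⁻⁵ s⁻²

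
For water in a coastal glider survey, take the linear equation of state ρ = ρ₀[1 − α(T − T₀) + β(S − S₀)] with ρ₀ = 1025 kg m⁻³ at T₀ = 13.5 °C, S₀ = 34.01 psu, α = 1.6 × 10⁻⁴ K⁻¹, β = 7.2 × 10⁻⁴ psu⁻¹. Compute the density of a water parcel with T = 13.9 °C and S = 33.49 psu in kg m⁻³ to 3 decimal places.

T − T₀ = +0.4 K, S − S₀ = -0.52 psu.
Bracket = 1 − α·(+0.4) + β·(-0.52) = 1 + (-4.384 × 10⁻⁴) = 0.9995616.
ρ = 1025 × 0.9995616 = 1024.551 kg m⁻³.

1024.551 kg m⁻³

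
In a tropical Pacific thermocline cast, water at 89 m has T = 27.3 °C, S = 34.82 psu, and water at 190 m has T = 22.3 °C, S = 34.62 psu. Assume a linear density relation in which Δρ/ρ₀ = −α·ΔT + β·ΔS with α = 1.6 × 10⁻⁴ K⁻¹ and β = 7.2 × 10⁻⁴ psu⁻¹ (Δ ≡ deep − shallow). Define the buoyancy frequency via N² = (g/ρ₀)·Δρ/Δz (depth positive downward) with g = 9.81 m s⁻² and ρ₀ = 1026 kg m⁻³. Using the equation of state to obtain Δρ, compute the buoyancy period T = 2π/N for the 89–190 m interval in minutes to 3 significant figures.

ΔT = -5.0 K, ΔS = -0.20 psu (deep − shallow).
Δρ/ρ₀ = −αΔT + βΔS = 8.00 × 10⁻⁴ − 1.44 × 10⁻⁴ = 6.56 × 10⁻⁴, so Δρ ≈ 0.6731 kg m⁻³.
N² = (g/ρ₀)·Δρ/Δz = g·(Δρ/ρ₀)/Δz = 9.81 × 6.56 × 10⁻⁴ / 101 = 6.3716 × 10⁻⁵ s⁻².
N = √(6.3716 × 10⁻⁵) = 7.9822 × 10⁻³ rad s⁻¹ → T = 2π/N = 787.15 s = 13.119 min ≈ 13.1 min.

13.1 min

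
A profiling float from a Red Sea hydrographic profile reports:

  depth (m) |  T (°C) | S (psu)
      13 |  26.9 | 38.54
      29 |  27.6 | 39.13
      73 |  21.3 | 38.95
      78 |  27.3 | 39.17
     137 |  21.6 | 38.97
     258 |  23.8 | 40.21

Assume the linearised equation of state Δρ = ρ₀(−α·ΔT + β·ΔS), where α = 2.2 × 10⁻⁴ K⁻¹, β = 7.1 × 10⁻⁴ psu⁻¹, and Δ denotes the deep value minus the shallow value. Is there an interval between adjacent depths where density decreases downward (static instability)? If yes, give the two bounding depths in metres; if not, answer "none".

Evaluate Δρ/ρ₀ = −αΔT + βΔS across each adjacent pair:
  13–29 m: −αΔT+βΔS = −(2.2 × 10⁻⁴)(+0.7)+(7.1 × 10⁻⁴)(+0.59) = 2.6 × 10⁻⁴ → stable
  29–73 m: −αΔT+βΔS = −(2.2 × 10⁻⁴)(-6.3)+(7.1 × 10⁻⁴)(-0.18) = 1.3 × 10⁻³ → stable
  73–78 m: −αΔT+βΔS = −(2.2 × 10⁻⁴)(+6.0)+(7.1 × 10⁻⁴)(+0.22) = -1.2 × 10⁻³ → UNSTABLE
  78–137 m: −αΔT+βΔS = −(2.2 × 10⁻⁴)(-5.7)+(7.1 × 10⁻⁴)(-0.20) = 1.1 × 10⁻³ → stable
  137–258 m: −αΔT+βΔS = −(2.2 × 10⁻⁴)(+2.2)+(7.1 × 10⁻⁴)(+1.24) = 4.0 × 10⁻⁴ → stable
The 73–78 m interval has Δρ < 0: lighter water underlies denser water.

73–78 m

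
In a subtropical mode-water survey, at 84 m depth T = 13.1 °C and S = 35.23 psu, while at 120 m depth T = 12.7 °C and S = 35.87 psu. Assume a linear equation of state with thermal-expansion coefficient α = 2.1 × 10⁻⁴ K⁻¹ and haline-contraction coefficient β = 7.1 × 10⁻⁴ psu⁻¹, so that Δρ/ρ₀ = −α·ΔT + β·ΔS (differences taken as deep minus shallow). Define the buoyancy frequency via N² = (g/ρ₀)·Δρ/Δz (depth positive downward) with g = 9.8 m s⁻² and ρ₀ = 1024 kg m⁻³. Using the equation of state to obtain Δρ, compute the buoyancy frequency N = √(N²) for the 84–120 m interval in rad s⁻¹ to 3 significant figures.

0.0121 rad s⁻¹

ΔT = -0.4 K, ΔS = +0.64 psu (deep − shallow).
Δρ/ρ₀ = −αΔT + βΔS = 8.40 × 10⁻⁵ + 4.544 × 10⁻⁴ = 5.384 × 10⁻⁴, so Δρ ≈ 0.5513 kg m⁻³.
N² = (g/ρ₀)·Δρ/Δz = g·(Δρ/ρ₀)/Δz = 9.8 × 5.384 × 10⁻⁴ / 36 = 1.4656 × 10⁻⁴ s⁻².
N = √(1.4656 × 10⁻⁴) = 0.012106 rad s⁻¹ ≈ 0.0121 rad s⁻¹.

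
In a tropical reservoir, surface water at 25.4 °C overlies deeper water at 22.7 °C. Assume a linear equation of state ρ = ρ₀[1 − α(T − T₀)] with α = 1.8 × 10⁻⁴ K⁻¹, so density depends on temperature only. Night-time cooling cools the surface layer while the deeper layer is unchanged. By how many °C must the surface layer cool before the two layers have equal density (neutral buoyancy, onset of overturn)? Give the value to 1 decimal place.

2.7 °C

With temperature the only control, equal density requires T_surf′ = T_deep.
T_surf′ = 22.7 °C.
Cooling required: 25.4 − 22.7 = 2.7 °C.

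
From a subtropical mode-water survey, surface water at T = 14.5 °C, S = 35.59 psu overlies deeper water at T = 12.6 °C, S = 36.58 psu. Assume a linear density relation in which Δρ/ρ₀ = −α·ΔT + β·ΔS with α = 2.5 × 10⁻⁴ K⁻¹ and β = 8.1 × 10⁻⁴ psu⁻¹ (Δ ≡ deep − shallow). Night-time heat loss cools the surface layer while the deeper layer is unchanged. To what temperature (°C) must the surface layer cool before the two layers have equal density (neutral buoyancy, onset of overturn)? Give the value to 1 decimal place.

9.4 °C

Neutral buoyancy requires Δρ = 0, i.e. −α(T_deep − T_surf′) + β(S_deep − S_surf) = 0.
T_surf′ = T_deep − (β/α)·ΔS = 12.6 − (8.1 × 10⁻⁴/2.5 × 10⁻⁴)·(+0.99) = 9.392 °C.
Cooling required: 14.5 − (9.392) = 5.108 °C.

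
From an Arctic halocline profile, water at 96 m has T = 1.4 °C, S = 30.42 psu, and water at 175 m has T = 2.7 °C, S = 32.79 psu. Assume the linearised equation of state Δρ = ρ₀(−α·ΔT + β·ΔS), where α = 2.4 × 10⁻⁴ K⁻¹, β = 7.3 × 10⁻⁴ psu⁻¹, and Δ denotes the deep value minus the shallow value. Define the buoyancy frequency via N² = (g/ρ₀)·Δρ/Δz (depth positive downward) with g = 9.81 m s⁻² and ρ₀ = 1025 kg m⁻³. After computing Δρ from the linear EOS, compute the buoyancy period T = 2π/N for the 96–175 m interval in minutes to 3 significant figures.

ΔT = +1.3 K, ΔS = +2.37 psu (deep − shallow).
Δρ/ρ₀ = −αΔT + βΔS = -3.12 × 10⁻⁴ + 1.7301 × 10⁻³ = 1.4181 × 10⁻³, so Δρ ≈ 1.454 kg m⁻³.
N² = (g/ρ₀)·Δρ/Δz = g·(Δρ/ρ₀)/Δz = 9.81 × 1.4181 × 10⁻³ / 79 = 1.7610 × 10⁻⁴ s⁻².
N = √(1.7610 × 10⁻⁴) = 0.013270 rad s⁻¹ → T = 2π/N = 473.49 s = 7.8915 min ≈ 7.89 min.

7.89 min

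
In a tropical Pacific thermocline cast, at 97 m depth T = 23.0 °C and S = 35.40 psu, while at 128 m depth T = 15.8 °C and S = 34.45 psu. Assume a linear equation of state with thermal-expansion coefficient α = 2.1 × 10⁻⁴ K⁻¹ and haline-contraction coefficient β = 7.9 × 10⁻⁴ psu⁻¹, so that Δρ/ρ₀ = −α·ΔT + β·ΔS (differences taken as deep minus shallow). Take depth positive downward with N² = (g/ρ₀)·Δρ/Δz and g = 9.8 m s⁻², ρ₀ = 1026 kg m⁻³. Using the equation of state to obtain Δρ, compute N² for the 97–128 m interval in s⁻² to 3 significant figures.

ΔT = -7.2 K, ΔS = -0.95 psu (deep − shallow).
Δρ/ρ₀ = −αΔT + βΔS = 1.512 × 10⁻³ − 7.505 × 10⁻⁴ = 7.615 × 10⁻⁴, so Δρ ≈ 0.7813 kg m⁻³.
N² = (g/ρ₀)·Δρ/Δz = g·(Δρ/ρ₀)/Δz = 9.8 × 7.615 × 10⁻⁴ / 31 = 2.4073 × 10⁻⁴ s⁻² ≈ 2.41 × 10⁻⁴ s⁻².

2.41 × 10⁻⁴ s⁻²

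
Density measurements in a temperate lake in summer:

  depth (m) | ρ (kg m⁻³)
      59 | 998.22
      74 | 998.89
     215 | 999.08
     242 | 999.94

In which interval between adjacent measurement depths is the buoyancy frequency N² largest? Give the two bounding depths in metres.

59–74 m

Compute the density gradient over each adjacent pair:
  59–74 m: Δρ/Δz = 0.67/15 = 0.045 kg m⁻⁴
  74–215 m: Δρ/Δz = 0.19/141 = 1.3 × 10⁻³ kg m⁻⁴
  215–242 m: Δρ/Δz = 0.86/27 = 0.032 kg m⁻⁴
The largest gradient is in the 59–74 m interval — the pycnocline.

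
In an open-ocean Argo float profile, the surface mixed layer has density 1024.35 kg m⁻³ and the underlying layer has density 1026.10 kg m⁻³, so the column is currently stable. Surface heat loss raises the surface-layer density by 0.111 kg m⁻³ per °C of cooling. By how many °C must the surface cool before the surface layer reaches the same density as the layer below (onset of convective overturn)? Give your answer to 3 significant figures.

15.8 °C

Density deficit of the surface layer: 1026.10 − 1024.35 = 1.75 kg m⁻³.
Required change = 1.75 / 0.111 = 15.8 °C.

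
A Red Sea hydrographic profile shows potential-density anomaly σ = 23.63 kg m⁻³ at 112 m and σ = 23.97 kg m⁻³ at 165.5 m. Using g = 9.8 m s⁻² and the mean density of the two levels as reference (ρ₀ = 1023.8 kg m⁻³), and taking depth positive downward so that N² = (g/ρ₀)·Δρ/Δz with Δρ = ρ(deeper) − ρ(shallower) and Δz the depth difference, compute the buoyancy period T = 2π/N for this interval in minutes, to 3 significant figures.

Δρ = 1023.97 − 1023.63 = 0.34 kg m⁻³ over Δz = 165.5 − 112 = 53.5 m.
N² = (9.8/1023.8) × (0.34/53.5) = 6.0833 × 10⁻⁵ s⁻².
N = √(6.0833 × 10⁻⁵) = 7.7996 × 10⁻³ rad s⁻¹, so T = 2π/N = 805.58 s = 13.426 min ≈ 13.4 min.

13.4 min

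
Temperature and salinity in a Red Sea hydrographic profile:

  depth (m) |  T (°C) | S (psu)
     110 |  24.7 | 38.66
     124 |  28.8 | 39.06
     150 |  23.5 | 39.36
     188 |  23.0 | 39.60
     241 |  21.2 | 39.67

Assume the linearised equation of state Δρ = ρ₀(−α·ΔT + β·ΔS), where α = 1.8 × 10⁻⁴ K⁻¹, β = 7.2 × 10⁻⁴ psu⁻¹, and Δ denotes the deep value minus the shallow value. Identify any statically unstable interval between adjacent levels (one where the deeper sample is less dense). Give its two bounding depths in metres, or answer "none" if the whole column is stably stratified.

Evaluate Δρ/ρ₀ = −αΔT + βΔS across each adjacent pair:
  110–124 m: −αΔT+βΔS = −(1.8 × 10⁻⁴)(+4.1)+(7.2 × 10⁻⁴)(+0.40) = -4.5 × 10⁻⁴ → UNSTABLE
  124–150 m: −αΔT+βΔS = −(1.8 × 10⁻⁴)(-5.3)+(7.2 × 10⁻⁴)(+0.30) = 1.2 × 10⁻³ → stable
  150–188 m: −αΔT+βΔS = −(1.8 × 10⁻⁴)(-0.5)+(7.2 × 10⁻⁴)(+0.24) = 2.6 × 10⁻⁴ → stable
  188–241 m: −αΔT+βΔS = −(1.8 × 10⁻⁴)(-1.8)+(7.2 × 10⁻⁴)(+0.07) = 3.7 × 10⁻⁴ → stable
The 110–124 m interval has Δρ < 0: lighter water underlies denser water.

110–124 m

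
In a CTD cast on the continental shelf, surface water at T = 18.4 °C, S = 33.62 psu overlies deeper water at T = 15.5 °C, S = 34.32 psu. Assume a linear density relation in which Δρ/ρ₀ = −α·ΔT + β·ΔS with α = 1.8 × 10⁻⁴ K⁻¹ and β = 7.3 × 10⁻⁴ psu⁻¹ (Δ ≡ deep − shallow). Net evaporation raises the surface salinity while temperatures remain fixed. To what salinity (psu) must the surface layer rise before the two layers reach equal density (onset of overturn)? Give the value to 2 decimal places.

35.04 psu

Neutral buoyancy requires −α(T_deep − T_surf) + β(S_deep − S_surf′) = 0.
S_surf′ = S_deep − (α/β)·ΔT = 34.32 − (1.8 × 10⁻⁴/7.3 × 10⁻⁴)·(-2.9) = 35.0351 psu.
Increase required: 35.0351 − 33.62 = 1.4151 psu.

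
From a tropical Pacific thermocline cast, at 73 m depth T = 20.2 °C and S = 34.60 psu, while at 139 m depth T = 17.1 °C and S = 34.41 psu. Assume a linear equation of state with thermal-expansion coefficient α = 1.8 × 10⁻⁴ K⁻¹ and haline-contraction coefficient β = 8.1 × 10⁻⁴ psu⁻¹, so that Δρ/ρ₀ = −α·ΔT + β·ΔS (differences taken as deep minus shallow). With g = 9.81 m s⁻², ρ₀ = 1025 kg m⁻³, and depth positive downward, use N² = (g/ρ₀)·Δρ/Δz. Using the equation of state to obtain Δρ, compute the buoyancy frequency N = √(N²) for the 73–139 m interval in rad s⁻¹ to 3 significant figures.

ΔT = -3.1 K, ΔS = -0.19 psu (deep − shallow).
Δρ/ρ₀ = −αΔT + βΔS = 5.58 × 10⁻⁴ − 1.539 × 10⁻⁴ = 4.041 × 10⁻⁴, so Δρ ≈ 0.4142 kg m⁻³.
N² = (g/ρ₀)·Δρ/Δz = g·(Δρ/ρ₀)/Δz = 9.81 × 4.041 × 10⁻⁴ / 66 = 6.0064 × 10⁻⁵ s⁻².
N = √(6.0064 × 10⁻⁵) = 7.7501 × 10⁻³ rad s⁻¹ ≈ 7.75 × 10⁻³ rad s⁻¹.

7.75 × 10⁻³ rad s⁻¹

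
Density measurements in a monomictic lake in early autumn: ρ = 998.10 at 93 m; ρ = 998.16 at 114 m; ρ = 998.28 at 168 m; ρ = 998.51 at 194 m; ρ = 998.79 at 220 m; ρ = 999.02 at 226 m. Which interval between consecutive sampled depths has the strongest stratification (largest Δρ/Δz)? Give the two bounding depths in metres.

Compute the density gradient over each adjacent pair:
  93–114 m: Δρ/Δz = 0.06/21 = 2.9 × 10⁻³ kg m⁻⁴
  114–168 m: Δρ/Δz = 0.12/54 = 2.2 × 10⁻³ kg m⁻⁴
  168–194 m: Δρ/Δz = 0.23/26 = 8.8 × 10⁻³ kg m⁻⁴
  194–220 m: Δρ/Δz = 0.28/26 = 0.011 kg m⁻⁴
  220–226 m: Δρ/Δz = 0.23/6 = 0.038 kg m⁻⁴
The largest gradient is in the 220–226 m interval — the pycnocline.

220–226 m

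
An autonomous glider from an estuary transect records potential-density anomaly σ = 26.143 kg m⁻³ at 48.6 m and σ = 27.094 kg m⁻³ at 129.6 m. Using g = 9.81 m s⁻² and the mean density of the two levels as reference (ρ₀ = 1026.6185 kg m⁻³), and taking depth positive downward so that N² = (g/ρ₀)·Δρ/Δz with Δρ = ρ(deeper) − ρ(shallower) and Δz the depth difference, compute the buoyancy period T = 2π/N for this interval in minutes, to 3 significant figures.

Δρ = 1027.094 − 1026.143 = 0.951 kg m⁻³ over Δz = 129.6 − 48.6 = 81 m.
N² = (9.81/1026.6185) × (0.951/81) = 1.1219 × 10⁻⁴ s⁻².
N = √(1.1219 × 10⁻⁴) = 0.010592 rad s⁻¹, so T = 2π/N = 593.20 s = 9.8867 min ≈ 9.89 min.

9.89 min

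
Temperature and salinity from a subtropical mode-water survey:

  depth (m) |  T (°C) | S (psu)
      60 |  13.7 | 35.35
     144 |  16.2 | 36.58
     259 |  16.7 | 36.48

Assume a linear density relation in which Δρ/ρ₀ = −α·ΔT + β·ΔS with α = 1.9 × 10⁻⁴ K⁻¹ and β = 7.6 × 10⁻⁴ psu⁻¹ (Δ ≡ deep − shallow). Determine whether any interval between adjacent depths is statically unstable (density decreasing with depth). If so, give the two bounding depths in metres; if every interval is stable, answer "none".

Evaluate Δρ/ρ₀ = −αΔT + βΔS across each adjacent pair:
  60–144 m: −αΔT+βΔS = −(1.9 × 10⁻⁴)(+2.5)+(7.6 × 10⁻⁴)(+1.23) = 4.6 × 10⁻⁴ → stable
  144–259 m: −αΔT+βΔS = −(1.9 × 10⁻⁴)(+0.5)+(7.6 × 10⁻⁴)(-0.10) = -1.7 × 10⁻⁴ → UNSTABLE
The 144–259 m interval has Δρ < 0: lighter water underlies denser water.

144–259 m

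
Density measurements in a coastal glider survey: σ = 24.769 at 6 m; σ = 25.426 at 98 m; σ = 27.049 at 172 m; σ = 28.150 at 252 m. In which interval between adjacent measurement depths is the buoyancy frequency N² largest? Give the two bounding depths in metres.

98–172 m

Compute the density gradient over each adjacent pair:
  6–98 m: Δρ/Δz = 0.657/92 = 7.1 × 10⁻³ kg m⁻⁴
  98–172 m: Δρ/Δz = 1.623/74 = 0.022 kg m⁻⁴
  172–252 m: Δρ/Δz = 1.101/80 = 0.014 kg m⁻⁴
The largest gradient is in the 98–172 m interval — the pycnocline.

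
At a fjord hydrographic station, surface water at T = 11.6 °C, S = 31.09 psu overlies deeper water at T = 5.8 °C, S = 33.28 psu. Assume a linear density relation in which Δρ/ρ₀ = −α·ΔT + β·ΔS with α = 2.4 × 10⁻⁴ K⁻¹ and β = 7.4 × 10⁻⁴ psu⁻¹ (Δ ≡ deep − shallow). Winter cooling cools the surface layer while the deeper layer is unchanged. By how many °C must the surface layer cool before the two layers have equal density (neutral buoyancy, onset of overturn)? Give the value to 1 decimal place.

Neutral buoyancy requires Δρ = 0, i.e. −α(T_deep − T_surf′) + β(S_deep − S_surf) = 0.
T_surf′ = T_deep − (β/α)·ΔS = 5.8 − (7.4 × 10⁻⁴/2.4 × 10⁻⁴)·(+2.19) = -0.952 °C.
Cooling required: 11.6 − (-0.952) = 12.552 °C.

12.6 °C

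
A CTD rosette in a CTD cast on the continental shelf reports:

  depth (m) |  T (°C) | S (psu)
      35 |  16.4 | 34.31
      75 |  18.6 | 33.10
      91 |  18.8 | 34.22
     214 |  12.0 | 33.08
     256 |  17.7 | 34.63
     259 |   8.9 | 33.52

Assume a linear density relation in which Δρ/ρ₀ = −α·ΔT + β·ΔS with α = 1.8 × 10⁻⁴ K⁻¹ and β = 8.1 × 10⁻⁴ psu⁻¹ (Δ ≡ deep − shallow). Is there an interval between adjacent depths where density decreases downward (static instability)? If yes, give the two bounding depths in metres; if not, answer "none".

35–75 m

Evaluate Δρ/ρ₀ = −αΔT + βΔS across each adjacent pair:
  35–75 m: −αΔT+βΔS = −(1.8 × 10⁻⁴)(+2.2)+(8.1 × 10⁻⁴)(-1.21) = -1.4 × 10⁻³ → UNSTABLE
  75–91 m: −αΔT+βΔS = −(1.8 × 10⁻⁴)(+0.2)+(8.1 × 10⁻⁴)(+1.12) = 8.7 × 10⁻⁴ → stable
  91–214 m: −αΔT+βΔS = −(1.8 × 10⁻⁴)(-6.8)+(8.1 × 10⁻⁴)(-1.14) = 3.0 × 10⁻⁴ → stable
  214–256 m: −αΔT+βΔS = −(1.8 × 10⁻⁴)(+5.7)+(8.1 × 10⁻⁴)(+1.55) = 2.3 × 10⁻⁴ → stable
  256–259 m: −αΔT+βΔS = −(1.8 × 10⁻⁴)(-8.8)+(8.1 × 10⁻⁴)(-1.11) = 6.8 × 10⁻⁴ → stable
The 35–75 m interval has Δρ < 0: lighter water underlies denser water.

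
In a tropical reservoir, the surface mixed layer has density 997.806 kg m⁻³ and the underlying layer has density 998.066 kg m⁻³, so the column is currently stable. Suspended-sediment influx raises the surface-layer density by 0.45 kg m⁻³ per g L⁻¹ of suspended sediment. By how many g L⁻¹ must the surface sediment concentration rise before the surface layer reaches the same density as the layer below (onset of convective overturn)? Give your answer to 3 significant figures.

0.578 g L⁻¹

Density deficit of the surface layer: 998.066 − 997.806 = 0.26 kg m⁻³.
Required change = 0.26 / 0.45 = 0.578 g L⁻¹.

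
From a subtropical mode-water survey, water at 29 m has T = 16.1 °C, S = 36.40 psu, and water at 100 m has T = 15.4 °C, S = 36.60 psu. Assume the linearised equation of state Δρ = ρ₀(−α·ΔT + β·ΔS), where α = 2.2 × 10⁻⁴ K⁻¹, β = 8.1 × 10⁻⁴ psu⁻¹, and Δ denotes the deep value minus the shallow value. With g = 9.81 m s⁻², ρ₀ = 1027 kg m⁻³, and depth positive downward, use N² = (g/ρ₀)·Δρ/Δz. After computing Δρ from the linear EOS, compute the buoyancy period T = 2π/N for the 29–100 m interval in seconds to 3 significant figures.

951 s

ΔT = -0.7 K, ΔS = +0.20 psu (deep − shallow).
Δρ/ρ₀ = −αΔT + βΔS = 1.54 × 10⁻⁴ + 1.62 × 10⁻⁴ = 3.16 × 10⁻⁴, so Δρ ≈ 0.3245 kg m⁻³.
N² = (g/ρ₀)·Δρ/Δz = g·(Δρ/ρ₀)/Δz = 9.81 × 3.16 × 10⁻⁴ / 71 = 4.3661 × 10⁻⁵ s⁻².
N = √(4.3661 × 10⁻⁵) = 6.6076 × 10⁻³ rad s⁻¹ → T = 2π/N = 950.90 s ≈ 951 s.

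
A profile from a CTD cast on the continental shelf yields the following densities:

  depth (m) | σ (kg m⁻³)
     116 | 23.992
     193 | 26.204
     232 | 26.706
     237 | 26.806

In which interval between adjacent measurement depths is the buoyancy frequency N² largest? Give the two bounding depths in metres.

Compute the density gradient over each adjacent pair:
  116–193 m: Δρ/Δz = 2.212/77 = 0.029 kg m⁻⁴
  193–232 m: Δρ/Δz = 0.502/39 = 0.013 kg m⁻⁴
  232–237 m: Δρ/Δz = 0.100/5 = 0.020 kg m⁻⁴
The largest gradient is in the 116–193 m interval — the pycnocline.

116–193 m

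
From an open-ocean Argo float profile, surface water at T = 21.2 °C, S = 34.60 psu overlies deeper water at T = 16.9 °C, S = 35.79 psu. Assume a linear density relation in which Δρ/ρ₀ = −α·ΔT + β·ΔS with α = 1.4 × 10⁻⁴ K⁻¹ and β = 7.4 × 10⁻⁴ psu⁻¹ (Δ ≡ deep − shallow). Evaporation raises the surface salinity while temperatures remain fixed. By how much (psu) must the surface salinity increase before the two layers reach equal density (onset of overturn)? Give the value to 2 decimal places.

Neutral buoyancy requires −α(T_deep − T_surf) + β(S_deep − S_surf′) = 0.
S_surf′ = S_deep − (α/β)·ΔT = 35.79 − (1.4 × 10⁻⁴/7.4 × 10⁻⁴)·(-4.3) = 36.6035 psu.
Increase required: 36.6035 − 34.60 = 2.0035 psu.

2.00 psu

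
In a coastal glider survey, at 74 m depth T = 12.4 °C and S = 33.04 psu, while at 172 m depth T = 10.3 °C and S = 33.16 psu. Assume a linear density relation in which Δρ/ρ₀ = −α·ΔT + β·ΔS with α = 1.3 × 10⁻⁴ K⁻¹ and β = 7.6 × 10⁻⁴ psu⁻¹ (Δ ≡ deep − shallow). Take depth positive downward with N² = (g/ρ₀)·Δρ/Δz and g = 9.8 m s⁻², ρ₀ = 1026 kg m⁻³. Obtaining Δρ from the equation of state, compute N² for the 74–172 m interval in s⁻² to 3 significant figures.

3.64 × 10⁻⁵ s⁻²

ΔT = -2.1 K, ΔS = +0.12 psu (deep − shallow).
Δρ/ρ₀ = −αΔT + βΔS = 2.73 × 10⁻⁴ + 9.12 × 10⁻⁵ = 3.642 × 10⁻⁴, so Δρ ≈ 0.3737 kg m⁻³.
N² = (g/ρ₀)·Δρ/Δz = g·(Δρ/ρ₀)/Δz = 9.8 × 3.642 × 10⁻⁴ / 98 = 3.6420 × 10⁻⁵ s⁻² ≈ 3.64 × 10⁻⁵ s⁻².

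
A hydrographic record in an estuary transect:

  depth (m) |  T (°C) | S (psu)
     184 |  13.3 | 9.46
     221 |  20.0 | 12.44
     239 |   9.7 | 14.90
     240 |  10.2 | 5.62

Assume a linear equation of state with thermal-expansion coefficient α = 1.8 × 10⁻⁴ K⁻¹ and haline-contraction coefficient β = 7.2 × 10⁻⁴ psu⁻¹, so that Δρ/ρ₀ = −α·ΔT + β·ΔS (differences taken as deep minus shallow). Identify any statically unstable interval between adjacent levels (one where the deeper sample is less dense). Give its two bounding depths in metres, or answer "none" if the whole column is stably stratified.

239–240 m

Evaluate Δρ/ρ₀ = −αΔT + βΔS across each adjacent pair:
  184–221 m: −αΔT+βΔS = −(1.8 × 10⁻⁴)(+6.7)+(7.2 × 10⁻⁴)(+2.98) = 9.4 × 10⁻⁴ → stable
  221–239 m: −αΔT+βΔS = −(1.8 × 10⁻⁴)(-10.3)+(7.2 × 10⁻⁴)(+2.46) = 3.6 × 10⁻³ → stable
  239–240 m: −αΔT+βΔS = −(1.8 × 10⁻⁴)(+0.5)+(7.2 × 10⁻⁴)(-9.28) = -6.8 × 10⁻³ → UNSTABLE
The 239–240 m interval has Δρ < 0: lighter water underlies denser water.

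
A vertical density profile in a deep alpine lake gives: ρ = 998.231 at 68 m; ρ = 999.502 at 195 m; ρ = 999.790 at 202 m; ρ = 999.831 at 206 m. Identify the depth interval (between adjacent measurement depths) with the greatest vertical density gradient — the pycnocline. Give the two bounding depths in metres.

195–202 m

Compute the density gradient over each adjacent pair:
  68–195 m: Δρ/Δz = 1.271/127 = 0.010 kg m⁻⁴
  195–202 m: Δρ/Δz = 0.288/7 = 0.041 kg m⁻⁴
  202–206 m: Δρ/Δz = 0.041/4 = 0.010 kg m⁻⁴
The largest gradient is in the 195–202 m interval — the pycnocline.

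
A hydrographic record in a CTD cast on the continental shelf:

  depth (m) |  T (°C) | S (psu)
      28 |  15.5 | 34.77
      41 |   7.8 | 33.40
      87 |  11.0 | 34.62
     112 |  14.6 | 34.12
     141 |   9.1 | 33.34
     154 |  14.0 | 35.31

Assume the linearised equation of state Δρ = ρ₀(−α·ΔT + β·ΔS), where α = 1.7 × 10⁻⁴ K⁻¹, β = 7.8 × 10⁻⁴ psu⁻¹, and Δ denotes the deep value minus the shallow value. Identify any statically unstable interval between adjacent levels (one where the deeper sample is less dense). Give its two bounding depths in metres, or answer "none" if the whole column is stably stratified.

87–112 m

Evaluate Δρ/ρ₀ = −αΔT + βΔS across each adjacent pair:
  28–41 m: −αΔT+βΔS = −(1.7 × 10⁻⁴)(-7.7)+(7.8 × 10⁻⁴)(-1.37) = 2.4 × 10⁻⁴ → stable
  41–87 m: −αΔT+βΔS = −(1.7 × 10⁻⁴)(+3.2)+(7.8 × 10⁻⁴)(+1.22) = 4.1 × 10⁻⁴ → stable
  87–112 m: −αΔT+βΔS = −(1.7 × 10⁻⁴)(+3.6)+(7.8 × 10⁻⁴)(-0.50) = -1.0 × 10⁻³ → UNSTABLE
  112–141 m: −αΔT+βΔS = −(1.7 × 10⁻⁴)(-5.5)+(7.8 × 10⁻⁴)(-0.78) = 3.3 × 10⁻⁴ → stable
  141–154 m: −αΔT+βΔS = −(1.7 × 10⁻⁴)(+4.9)+(7.8 × 10⁻⁴)(+1.97) = 7.0 × 10⁻⁴ → stable
The 87–112 m interval has Δρ < 0: lighter water underlies denser water.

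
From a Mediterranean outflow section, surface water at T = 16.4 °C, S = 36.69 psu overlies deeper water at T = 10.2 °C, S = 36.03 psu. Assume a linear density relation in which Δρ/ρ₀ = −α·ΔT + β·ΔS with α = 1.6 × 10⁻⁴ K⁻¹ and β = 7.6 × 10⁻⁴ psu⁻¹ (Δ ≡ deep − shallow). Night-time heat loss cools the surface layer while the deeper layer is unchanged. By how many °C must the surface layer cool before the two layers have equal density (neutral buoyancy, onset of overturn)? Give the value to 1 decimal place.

Neutral buoyancy requires Δρ = 0, i.e. −α(T_deep − T_surf′) + β(S_deep − S_surf) = 0.
T_surf′ = T_deep − (β/α)·ΔS = 10.2 − (7.6 × 10⁻⁴/1.6 × 10⁻⁴)·(-0.66) = 13.335 °C.
Cooling required: 16.4 − (13.335) = 3.065 °C.

3.1 °C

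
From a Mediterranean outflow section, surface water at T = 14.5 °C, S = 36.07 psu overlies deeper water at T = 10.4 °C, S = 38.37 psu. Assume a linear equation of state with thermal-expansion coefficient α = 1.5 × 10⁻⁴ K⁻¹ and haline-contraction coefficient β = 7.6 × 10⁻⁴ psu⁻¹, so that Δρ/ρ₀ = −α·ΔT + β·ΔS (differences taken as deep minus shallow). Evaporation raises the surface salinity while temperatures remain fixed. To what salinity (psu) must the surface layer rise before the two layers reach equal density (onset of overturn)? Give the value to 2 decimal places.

39.18 psu

Neutral buoyancy requires −α(T_deep − T_surf) + β(S_deep − S_surf′) = 0.
S_surf′ = S_deep − (α/β)·ΔT = 38.37 − (1.5 × 10⁻⁴/7.6 × 10⁻⁴)·(-4.1) = 39.1792 psu.
Increase required: 39.1792 − 36.07 = 3.1092 psu.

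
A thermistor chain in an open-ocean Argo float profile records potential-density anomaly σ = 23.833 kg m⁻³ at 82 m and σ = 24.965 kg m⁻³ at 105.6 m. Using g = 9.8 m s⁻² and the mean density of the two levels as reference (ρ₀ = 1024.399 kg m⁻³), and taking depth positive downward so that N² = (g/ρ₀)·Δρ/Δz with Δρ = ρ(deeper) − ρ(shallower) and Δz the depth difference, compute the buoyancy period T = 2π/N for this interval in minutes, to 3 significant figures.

Δρ = 1024.965 − 1023.833 = 1.132 kg m⁻³ over Δz = 105.6 − 82 = 23.6 m.
N² = (9.8/1024.399) × (1.132/23.6) = 4.5887 × 10⁻⁴ s⁻².
N = √(4.5887 × 10⁻⁴) = 0.021421 rad s⁻¹, so T = 2π/N = 293.32 s = 4.8887 min ≈ 4.89 min.
A positive N² confirms static stability across the interval.

4.89 min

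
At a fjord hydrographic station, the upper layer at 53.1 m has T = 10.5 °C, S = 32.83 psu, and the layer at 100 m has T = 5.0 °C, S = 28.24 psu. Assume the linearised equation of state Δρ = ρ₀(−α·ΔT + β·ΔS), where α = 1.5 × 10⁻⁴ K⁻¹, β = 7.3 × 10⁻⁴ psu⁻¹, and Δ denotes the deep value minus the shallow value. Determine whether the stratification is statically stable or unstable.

unstable

ΔT = 5.0 − 10.5 = -5.5 K and ΔS = 28.24 − 32.83 = -4.59 psu (deep − shallow).
−αΔT = 8.25 × 10⁻⁴; βΔS = -3.3507 × 10⁻³; sum Δρ/ρ₀ = -2.5257 × 10⁻³.
Δρ/ρ₀ < 0, so Δρ < 0: deeper water is lighter → statically unstable; the column would overturn.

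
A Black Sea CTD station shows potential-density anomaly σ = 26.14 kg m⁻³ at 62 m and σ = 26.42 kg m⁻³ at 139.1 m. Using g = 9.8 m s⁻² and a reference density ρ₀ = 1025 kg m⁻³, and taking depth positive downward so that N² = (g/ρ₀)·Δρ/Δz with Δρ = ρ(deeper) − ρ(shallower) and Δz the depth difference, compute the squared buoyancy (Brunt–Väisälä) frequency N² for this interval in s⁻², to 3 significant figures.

3.47 × 10⁻⁵ s⁻²

Δρ = 1026.42 − 1026.14 = 0.28 kg m⁻³ over Δz = 139.1 − 62 = 77.1 m.
N² = (9.8/1025) × (0.28/77.1) = 3.4722 × 10⁻⁵ s⁻² ≈ 3.47 × 10⁻⁵ s⁻².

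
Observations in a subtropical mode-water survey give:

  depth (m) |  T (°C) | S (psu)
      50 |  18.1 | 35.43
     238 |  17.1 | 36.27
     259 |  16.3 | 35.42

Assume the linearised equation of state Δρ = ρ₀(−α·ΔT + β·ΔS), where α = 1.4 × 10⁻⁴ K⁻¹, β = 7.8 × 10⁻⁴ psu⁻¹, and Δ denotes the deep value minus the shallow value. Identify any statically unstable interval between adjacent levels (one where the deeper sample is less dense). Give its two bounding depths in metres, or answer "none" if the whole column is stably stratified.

Evaluate Δρ/ρ₀ = −αΔT + βΔS across each adjacent pair:
  50–238 m: −αΔT+βΔS = −(1.4 × 10⁻⁴)(-1.0)+(7.8 × 10⁻⁴)(+0.84) = 8.0 × 10⁻⁴ → stable
  238–259 m: −αΔT+βΔS = −(1.4 × 10⁻⁴)(-0.8)+(7.8 × 10⁻⁴)(-0.85) = -5.5 × 10⁻⁴ → UNSTABLE
The 238–259 m interval has Δρ < 0: lighter water underlies denser water.

238–259 m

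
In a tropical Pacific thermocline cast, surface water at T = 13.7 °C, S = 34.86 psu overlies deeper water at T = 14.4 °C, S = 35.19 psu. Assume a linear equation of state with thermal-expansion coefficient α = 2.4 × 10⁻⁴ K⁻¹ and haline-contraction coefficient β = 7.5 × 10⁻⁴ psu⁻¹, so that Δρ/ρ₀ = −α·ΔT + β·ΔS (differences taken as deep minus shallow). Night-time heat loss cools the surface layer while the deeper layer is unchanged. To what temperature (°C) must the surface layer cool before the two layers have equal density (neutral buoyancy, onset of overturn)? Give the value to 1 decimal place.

13.4 °C

Neutral buoyancy requires Δρ = 0, i.e. −α(T_deep − T_surf′) + β(S_deep − S_surf) = 0.
T_surf′ = T_deep − (β/α)·ΔS = 14.4 − (7.5 × 10⁻⁴/2.4 × 10⁻⁴)·(+0.33) = 13.369 °C.
Cooling required: 13.7 − (13.369) = 0.331 °C.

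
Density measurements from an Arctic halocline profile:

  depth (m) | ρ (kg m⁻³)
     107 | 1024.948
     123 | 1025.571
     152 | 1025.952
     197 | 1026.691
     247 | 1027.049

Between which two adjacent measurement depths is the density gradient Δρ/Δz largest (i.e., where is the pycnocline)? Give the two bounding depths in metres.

107–123 m

Compute the density gradient over each adjacent pair:
  107–123 m: Δρ/Δz = 0.623/16 = 0.039 kg m⁻⁴
  123–152 m: Δρ/Δz = 0.381/29 = 0.013 kg m⁻⁴
  152–197 m: Δρ/Δz = 0.739/45 = 0.016 kg m⁻⁴
  197–247 m: Δρ/Δz = 0.358/50 = 7.2 × 10⁻³ kg m⁻⁴
The largest gradient is in the 107–123 m interval — the pycnocline.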